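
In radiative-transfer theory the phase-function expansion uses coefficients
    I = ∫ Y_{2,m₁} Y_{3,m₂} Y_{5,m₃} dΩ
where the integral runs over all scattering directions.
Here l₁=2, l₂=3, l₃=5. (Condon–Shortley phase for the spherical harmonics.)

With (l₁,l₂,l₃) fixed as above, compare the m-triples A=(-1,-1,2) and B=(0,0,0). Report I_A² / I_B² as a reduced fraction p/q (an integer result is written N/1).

21/20

Shared (l₁,l₂,l₃)=(2,3,5): N and (l;000)² cancel in I_A²/I_B².
A: Δ = 0!·4!·6!/11! = 1/2310; Racah Σ t=0..0: t=0:+1/288 = 1/288; ⇒ 3j(2 3 5; -1 -1 2)² = 1/22, sgn -1
B: Δ = 0!·4!·6!/11! = 1/2310; Racah Σ t=0..0: t=0:+1/144 = 1/144; ⇒ 3j(2 3 5; 0 0 0)² = 10/231, sgn -1
I_A²/I_B² = (1/22)/(10/231) = 21/20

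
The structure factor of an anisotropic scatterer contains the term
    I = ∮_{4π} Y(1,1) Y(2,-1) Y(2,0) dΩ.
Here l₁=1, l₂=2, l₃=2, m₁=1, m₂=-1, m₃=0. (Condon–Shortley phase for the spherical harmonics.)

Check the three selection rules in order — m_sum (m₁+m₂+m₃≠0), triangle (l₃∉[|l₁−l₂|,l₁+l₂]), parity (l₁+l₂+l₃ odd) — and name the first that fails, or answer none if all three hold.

Σmᵢ = 0  ✓
l₃∈[|l₁−l₂|,l₁+l₂]=[1,3], have l₃=2  ✓
Σlᵢ = 5 ⇒ odd  ✗

parity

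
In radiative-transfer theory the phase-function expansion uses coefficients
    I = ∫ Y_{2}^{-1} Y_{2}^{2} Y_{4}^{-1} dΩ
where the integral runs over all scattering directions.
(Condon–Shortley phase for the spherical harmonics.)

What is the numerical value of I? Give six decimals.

Checks pass: Σm=0; 8 even; l₃=4∈[0,4].
(2·2+1)(2·2+1)(2·4+1) = 225
Δ: 0! 4! 4! / 9! → 1/630
sum: t=0:+1/16 = 1/16
3j²(2 2 4; 0 0 0) = Δ·Π!·Σ² = 2/35  (sign +1)
sum: t=0:+1/144 = 1/144
3j²(2 2 4; -1 2 -1) = Δ·Π!·Σ² = 1/126  (sign -1)
combine: 4πI² = 225·2/35·1/126 = 5/49
take √, sign -1: I = -0.09011188

-0.090112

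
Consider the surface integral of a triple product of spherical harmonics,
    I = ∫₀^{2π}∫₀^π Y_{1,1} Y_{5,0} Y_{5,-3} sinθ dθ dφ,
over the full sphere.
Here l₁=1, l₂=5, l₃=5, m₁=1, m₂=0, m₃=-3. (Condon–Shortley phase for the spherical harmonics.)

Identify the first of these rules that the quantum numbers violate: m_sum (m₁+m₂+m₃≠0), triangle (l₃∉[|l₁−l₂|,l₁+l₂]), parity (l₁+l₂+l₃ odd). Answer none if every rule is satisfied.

m_sum

m₁+m₂+m₃ = 1 + 0 − 3 = -2  ✗
triangle: |1−5|=4 ≤ l₃=5 ≤ 1+5=6
parity: l₁+l₂+l₃ = 11 is odd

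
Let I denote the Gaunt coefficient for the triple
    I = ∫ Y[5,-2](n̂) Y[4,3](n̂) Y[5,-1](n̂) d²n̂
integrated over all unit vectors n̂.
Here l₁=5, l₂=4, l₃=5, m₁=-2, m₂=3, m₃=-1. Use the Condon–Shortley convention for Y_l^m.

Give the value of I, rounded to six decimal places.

Checks pass: Σm=0; 14 even; l₃=5∈[1,9].
(2·5+1)(2·4+1)(2·5+1) = 1089
Δ: 4! 6! 4! / 15! → 1/3153150
sum: t=0:+1/69120 t=1:−1/1728 t=2:+1/576 t=3:−1/1728 t=4:+1/69120 = 7/11520
3j²(5 4 5; 0 0 0) = Δ·Π!·Σ² = 2/143  (sign -1)
sum: t=3:−1/6912 t=4:+1/5184 = 1/20736
3j²(5 4 5; -2 3 -1) = Δ·Π!·Σ² = 5/2574  (sign +1)
combine: 4πI² = 1089·2/143·5/2574 = 5/169
take √, sign -1: I = -0.04852178

-0.048522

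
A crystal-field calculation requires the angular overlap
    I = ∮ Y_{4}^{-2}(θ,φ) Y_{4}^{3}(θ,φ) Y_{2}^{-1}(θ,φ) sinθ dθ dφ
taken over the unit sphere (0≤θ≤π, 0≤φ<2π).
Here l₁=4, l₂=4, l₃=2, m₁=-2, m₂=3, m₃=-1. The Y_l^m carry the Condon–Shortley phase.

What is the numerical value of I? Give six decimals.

-0.187702

Checks pass: Σm=0; 10 even; l₃=2∈[0,8].
(2·4+1)(2·4+1)(2·2+1) = 405
Δ: 6! 2! 2! / 11! → 1/13860
sum: t=2:+1/192 t=3:−1/36 t=4:+1/192 = -5/288
3j²(4 4 2; 0 0 0) = Δ·Π!·Σ² = 20/693  (sign -1)
sum: t=5:−1/240 t=6:+1/1440 = -1/288
3j²(4 4 2; -2 3 -1) = Δ·Π!·Σ² = 5/132  (sign +1)
combine: 4πI² = 405·20/693·5/132 = 375/847
take √, sign -1: I = -0.18770204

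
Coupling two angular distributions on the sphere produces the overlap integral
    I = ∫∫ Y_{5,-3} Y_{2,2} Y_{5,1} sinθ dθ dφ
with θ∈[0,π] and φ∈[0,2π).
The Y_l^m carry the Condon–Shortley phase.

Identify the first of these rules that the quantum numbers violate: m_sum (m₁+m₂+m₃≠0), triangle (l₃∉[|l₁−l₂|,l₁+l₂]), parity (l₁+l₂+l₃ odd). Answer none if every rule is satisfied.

none

m₁+m₂+m₃ = -3 + 2 + 1 = 0  ✓
triangle: |5−2|=3 ≤ l₃=5 ≤ 5+2=7  ✓
parity: l₁+l₂+l₃ = 12 is even  ✓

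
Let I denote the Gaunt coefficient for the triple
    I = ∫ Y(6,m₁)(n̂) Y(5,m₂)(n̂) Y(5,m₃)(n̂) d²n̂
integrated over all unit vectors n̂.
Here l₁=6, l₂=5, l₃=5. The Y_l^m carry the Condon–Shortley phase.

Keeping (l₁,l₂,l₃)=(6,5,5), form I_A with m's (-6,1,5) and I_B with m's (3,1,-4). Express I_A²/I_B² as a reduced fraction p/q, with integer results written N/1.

Same 6,5,5: normalisation and zero-m 3j drop out of the ratio.
A: Δ: 6! 6! 4! / 17! → 1/28588560; sum: t=6:+1/12441600 = 1/12441600; 3j²(6 5 5; -6 1 5) = Δ·Π!·Σ² = 3/442  (sign +1)
B: Δ: 6! 6! 4! / 17! → 1/28588560; sum: t=2:+1/138240 t=3:−1/155520 = 1/1244160; 3j²(6 5 5; 3 1 -4) = Δ·Π!·Σ² = 3/9724  (sign -1)
I_A²/I_B² = (3/442)/(3/9724) = 22/1

22/1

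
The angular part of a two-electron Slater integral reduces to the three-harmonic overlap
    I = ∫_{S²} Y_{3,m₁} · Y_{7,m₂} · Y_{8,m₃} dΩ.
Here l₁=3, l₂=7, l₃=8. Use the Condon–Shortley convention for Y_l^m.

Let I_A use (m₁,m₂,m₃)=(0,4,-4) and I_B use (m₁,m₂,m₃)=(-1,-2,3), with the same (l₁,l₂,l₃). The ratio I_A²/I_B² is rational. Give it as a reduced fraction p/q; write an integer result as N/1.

Same 3,7,8: normalisation and zero-m 3j drop out of the ratio.
A: Δ: 2! 4! 12! / 19! → 1/5290740; sum: t=0:+1/479001600 t=1:−1/29030400 t=2:+1/26127360 = 17/2874009600; 3j²(3 7 8; 0 4 -4) = Δ·Π!·Σ² = 17/25935  (sign +1)
B: Δ: 2! 4! 12! / 19! → 1/5290740; sum: t=0:+1/29030400 t=1:−1/5806080 t=2:+1/17418240 = -1/12441600; 3j²(3 7 8; -1 -2 3) = Δ·Π!·Σ² = 154/12597  (sign +1)
I_A²/I_B² = (17/25935)/(154/12597) = 289/5390

289/5390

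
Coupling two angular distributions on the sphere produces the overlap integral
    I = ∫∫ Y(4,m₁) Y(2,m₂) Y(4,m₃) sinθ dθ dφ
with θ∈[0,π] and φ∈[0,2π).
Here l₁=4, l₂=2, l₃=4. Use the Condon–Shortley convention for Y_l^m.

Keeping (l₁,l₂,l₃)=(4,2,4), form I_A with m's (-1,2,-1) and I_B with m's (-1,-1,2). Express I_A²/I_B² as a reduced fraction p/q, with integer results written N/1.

200/81

Shared (l₁,l₂,l₃)=(4,2,4): N and (l;000)² cancel in I_A²/I_B².
A: Δ = 2!·6!·2!/11! = 1/13860; Racah Σ t=2..2: t=2:+1/144 = 1/144; ⇒ 3j(4 2 4; -1 2 -1)² = 10/231, sgn -1
B: Δ = 2!·6!·2!/11! = 1/13860; Racah Σ t=0..1: t=0:+1/240 t=1:−1/96 = -1/160; ⇒ 3j(4 2 4; -1 -1 2)² = 27/1540, sgn -1
I_A²/I_B² = (10/231)/(27/1540) = 200/81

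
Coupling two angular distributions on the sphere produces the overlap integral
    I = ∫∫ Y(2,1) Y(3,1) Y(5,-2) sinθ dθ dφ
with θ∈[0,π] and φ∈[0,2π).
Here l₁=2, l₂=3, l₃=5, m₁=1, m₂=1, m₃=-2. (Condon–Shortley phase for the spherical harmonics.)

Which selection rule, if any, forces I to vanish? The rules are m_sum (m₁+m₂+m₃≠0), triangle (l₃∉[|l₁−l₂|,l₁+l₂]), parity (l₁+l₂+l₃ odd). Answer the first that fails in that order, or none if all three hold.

m₁+m₂+m₃ = 1 + 1 − 2 = 0  ✓
triangle: |2−3|=1 ≤ l₃=5 ≤ 2+3=5  ✓
parity: l₁+l₂+l₃ = 10 is even  ✓

none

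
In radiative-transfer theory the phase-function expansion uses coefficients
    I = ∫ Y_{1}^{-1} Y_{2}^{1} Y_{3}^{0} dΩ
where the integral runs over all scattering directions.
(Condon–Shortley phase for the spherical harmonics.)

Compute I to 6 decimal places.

0.143048

m-sum 0 ✓  L=6 even ✓  1≤3≤3 ✓
Π(2lᵢ+1) = 3×5×7 = 105
triangle coeff Δ(1,2,3) = 1/105
Σ_t [0,0]: t=0:+1/4 = 1/4
(3j)²=3/35 [(1 2 3; 0 0 0)], sign=-1
Σ_t [0,0]: t=0:+1/12 = 1/12
(3j)²=1/35 [(1 2 3; -1 1 0)], sign=-1
⇒ 4πI² = 9/35
I = (+1)√(9/35/(4π)) = 0.14304817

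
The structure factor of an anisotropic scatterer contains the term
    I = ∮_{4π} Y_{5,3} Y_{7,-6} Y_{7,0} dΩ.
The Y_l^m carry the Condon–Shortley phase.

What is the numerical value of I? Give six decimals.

m-sum = 3 − 6 + 0 = -3 ≠ 0 ⇒ I = 0

0.000000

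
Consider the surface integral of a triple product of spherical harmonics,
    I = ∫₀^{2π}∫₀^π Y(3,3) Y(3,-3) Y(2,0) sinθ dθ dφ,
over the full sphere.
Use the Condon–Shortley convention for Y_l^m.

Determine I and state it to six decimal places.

m-sum 0 ✓  L=8 even ✓  0≤2≤6 ✓
Π(2lᵢ+1) = 7×7×5 = 245
triangle coeff Δ(3,3,2) = 1/3780
Σ_t [1,3]: t=1:−1/24 t=2:+1/4 t=3:−1/24 = 1/6
(3j)²=4/105 [(3 3 2; 0 0 0)], sign=+1
Σ_t [0,0]: t=0:+1/96 = 1/96
(3j)²=5/84 [(3 3 2; 3 -3 0)], sign=+1
⇒ 4πI² = 5/9
I = (+1)√(5/9/(4π)) = 0.21026104

0.210261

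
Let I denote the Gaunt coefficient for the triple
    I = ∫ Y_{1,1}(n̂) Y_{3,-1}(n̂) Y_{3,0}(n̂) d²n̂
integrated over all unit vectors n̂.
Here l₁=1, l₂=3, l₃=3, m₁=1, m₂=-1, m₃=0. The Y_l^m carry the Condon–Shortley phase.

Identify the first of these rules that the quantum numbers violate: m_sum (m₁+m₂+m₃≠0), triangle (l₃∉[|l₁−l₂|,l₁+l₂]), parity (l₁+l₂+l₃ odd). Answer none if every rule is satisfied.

Σmᵢ = 0  ✓
l₃∈[|l₁−l₂|,l₁+l₂]=[2,4], have l₃=3  ✓
Σlᵢ = 7 ⇒ odd  ✗

parity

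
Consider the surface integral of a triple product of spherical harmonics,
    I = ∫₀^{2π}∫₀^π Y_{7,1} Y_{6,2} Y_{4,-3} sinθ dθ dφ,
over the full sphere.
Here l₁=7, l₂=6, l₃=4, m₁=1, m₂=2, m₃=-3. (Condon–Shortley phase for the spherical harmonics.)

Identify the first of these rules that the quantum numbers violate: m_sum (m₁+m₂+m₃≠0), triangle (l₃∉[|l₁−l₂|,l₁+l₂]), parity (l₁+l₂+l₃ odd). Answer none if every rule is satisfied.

parity

m₁+m₂+m₃ = 1 + 2 − 3 = 0  ✓
triangle: |7−6|=1 ≤ l₃=4 ≤ 7+6=13  ✓
parity: l₁+l₂+l₃ = 17 is odd  ✗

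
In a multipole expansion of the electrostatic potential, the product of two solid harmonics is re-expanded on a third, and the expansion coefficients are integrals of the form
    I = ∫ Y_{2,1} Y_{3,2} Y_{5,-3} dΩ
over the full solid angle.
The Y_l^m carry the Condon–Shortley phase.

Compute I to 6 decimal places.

m-sum 0 ✓  L=10 even ✓  1≤5≤5 ✓
Π(2lᵢ+1) = 5×7×11 = 385
triangle coeff Δ(2,3,5) = 1/2310
Σ_t [0,0]: t=0:+1/144 = 1/144
(3j)²=10/231 [(2 3 5; 0 0 0)], sign=-1
Σ_t [0,0]: t=0:+1/720 = 1/720
(3j)²=8/165 [(2 3 5; 1 2 -3)], sign=+1
⇒ 4πI² = 80/99
I = (-1)√(80/99/(4π)) = -0.25358436

-0.253584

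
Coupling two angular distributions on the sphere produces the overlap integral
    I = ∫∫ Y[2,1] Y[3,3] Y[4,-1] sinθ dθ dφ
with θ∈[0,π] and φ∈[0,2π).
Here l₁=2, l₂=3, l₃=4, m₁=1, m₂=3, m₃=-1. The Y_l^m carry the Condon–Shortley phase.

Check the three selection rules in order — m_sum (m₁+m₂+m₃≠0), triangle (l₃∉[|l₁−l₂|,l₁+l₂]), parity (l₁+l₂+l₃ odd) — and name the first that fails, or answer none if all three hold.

m_sum

m₁+m₂+m₃ = 1 + 3 − 1 = 3  ✗
triangle: |2−3|=1 ≤ l₃=4 ≤ 2+3=5
parity: l₁+l₂+l₃ = 9 is odd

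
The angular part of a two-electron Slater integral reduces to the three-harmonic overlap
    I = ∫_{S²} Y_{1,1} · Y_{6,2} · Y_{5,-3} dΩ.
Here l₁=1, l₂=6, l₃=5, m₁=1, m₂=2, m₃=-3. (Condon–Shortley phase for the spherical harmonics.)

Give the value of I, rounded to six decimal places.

Rules hold: Σm=0, L=12 even, 5≤5≤7.
N = 3·13·11 = 429
Δ = 2!·0!·10!/13! = 1/858
Racah Σ t=1..1: t=1:−1/14400 = -1/14400
⇒ 3j(1 6 5; 0 0 0)² = 6/143, sgn +1
Racah Σ t=0..0: t=0:+1/161280 = 1/161280
⇒ 3j(1 6 5; 1 2 -3)² = 1/143, sgn +1
4πI² = N·(3j₀)²·(3jₘ)² = 18/143
I = +1·√(0.125874/4π) = 0.10008369

0.100084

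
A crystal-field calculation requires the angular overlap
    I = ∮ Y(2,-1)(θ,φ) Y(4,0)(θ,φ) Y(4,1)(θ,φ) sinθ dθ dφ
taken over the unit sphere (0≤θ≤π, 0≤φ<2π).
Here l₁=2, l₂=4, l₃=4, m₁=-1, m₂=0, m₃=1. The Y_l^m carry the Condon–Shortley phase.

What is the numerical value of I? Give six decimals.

-0.044869

Checks pass: Σm=0; 10 even; l₃=4∈[2,6].
(2·2+1)(2·4+1)(2·4+1) = 405
Δ: 2! 2! 6! / 11! → 1/13860
sum: t=0:+1/192 t=1:−1/36 t=2:+1/192 = -5/288
3j²(2 4 4; 0 0 0) = Δ·Π!·Σ² = 20/693  (sign -1)
sum: t=1:−1/72 t=2:+1/96 = -1/288
3j²(2 4 4; -1 0 1) = Δ·Π!·Σ² = 1/462  (sign +1)
combine: 4πI² = 405·20/693·1/462 = 150/5929
take √, sign -1: I = -0.04486937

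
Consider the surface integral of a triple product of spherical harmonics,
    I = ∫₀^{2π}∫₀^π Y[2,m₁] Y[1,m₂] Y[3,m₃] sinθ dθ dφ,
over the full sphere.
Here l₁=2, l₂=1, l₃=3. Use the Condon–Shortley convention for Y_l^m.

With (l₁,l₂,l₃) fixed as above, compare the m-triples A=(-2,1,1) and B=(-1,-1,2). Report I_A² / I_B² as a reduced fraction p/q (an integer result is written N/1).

l's match ⇒ only the (l;m) 3-j factors differ between A and B.
A: triangle coeff Δ(2,1,3) = 1/105; Σ_t [0,0]: t=0:+1/48 = 1/48; (3j)²=1/105 [(2 1 3; -2 1 1)], sign=+1
B: triangle coeff Δ(2,1,3) = 1/105; Σ_t [0,0]: t=0:+1/12 = 1/12; (3j)²=2/21 [(2 1 3; -1 -1 2)], sign=-1
I_A²/I_B² = (1/105)/(2/21) = 1/10

1/10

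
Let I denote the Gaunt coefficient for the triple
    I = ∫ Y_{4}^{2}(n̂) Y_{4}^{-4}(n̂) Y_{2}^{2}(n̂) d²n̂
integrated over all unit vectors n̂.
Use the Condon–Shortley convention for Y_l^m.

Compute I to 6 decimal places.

m-sum 0 ✓  L=10 even ✓  0≤2≤8 ✓
Π(2lᵢ+1) = 9×9×5 = 405
triangle coeff Δ(4,4,2) = 1/13860
Σ_t [2,4]: t=2:+1/192 t=3:−1/36 t=4:+1/192 = -5/288
(3j)²=20/693 [(4 4 2; 0 0 0)], sign=-1
Σ_t [0,0]: t=0:+1/2880 = 1/2880
(3j)²=2/165 [(4 4 2; 2 -4 2)], sign=+1
⇒ 4πI² = 120/847
I = (-1)√(120/847/(4π)) = -0.10618031

-0.106180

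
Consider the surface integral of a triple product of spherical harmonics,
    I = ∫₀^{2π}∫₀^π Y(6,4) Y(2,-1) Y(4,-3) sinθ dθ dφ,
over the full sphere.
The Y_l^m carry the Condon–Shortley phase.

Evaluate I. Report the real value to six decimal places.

0.246389

Checks pass: Σm=0; 12 even; l₃=4∈[4,8].
(2·6+1)(2·2+1)(2·4+1) = 585
Δ: 4! 8! 0! / 13! → 1/6435
sum: t=2:+1/2304 = 1/2304
3j²(6 2 4; 0 0 0) = Δ·Π!·Σ² = 5/143  (sign +1)
sum: t=1:−1/30240 = -1/30240
3j²(6 2 4; 4 -1 -3) = Δ·Π!·Σ² = 16/429  (sign +1)
combine: 4πI² = 585·5/143·16/429 = 1200/1573
take √, sign +1: I = 0.24638901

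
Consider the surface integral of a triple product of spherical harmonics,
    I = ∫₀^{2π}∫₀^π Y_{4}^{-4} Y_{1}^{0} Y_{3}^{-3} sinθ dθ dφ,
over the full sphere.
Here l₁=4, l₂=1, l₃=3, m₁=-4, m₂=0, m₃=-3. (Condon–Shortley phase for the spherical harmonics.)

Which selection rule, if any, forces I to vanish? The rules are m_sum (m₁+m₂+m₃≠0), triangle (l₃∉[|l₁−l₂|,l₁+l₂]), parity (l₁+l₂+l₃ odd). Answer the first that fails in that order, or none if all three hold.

m₁+m₂+m₃ = -4 + 0 − 3 = -7  ✗
triangle: |4−1|=3 ≤ l₃=3 ≤ 4+1=5
parity: l₁+l₂+l₃ = 8 is even

m_sum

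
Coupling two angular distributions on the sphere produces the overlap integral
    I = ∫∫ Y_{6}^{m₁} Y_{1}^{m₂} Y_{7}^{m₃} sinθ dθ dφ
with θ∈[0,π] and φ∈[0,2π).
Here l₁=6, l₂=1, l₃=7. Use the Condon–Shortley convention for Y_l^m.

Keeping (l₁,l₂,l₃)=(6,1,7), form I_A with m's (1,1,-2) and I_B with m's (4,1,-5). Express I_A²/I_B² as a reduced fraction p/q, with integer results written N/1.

Same 6,1,7: normalisation and zero-m 3j drop out of the ratio.
A: Δ: 0! 12! 2! / 15! → 1/1365; sum: t=0:+1/1209600 = 1/1209600; 3j²(6 1 7; 1 1 -2) = Δ·Π!·Σ² = 12/455  (sign -1)
B: Δ: 0! 12! 2! / 15! → 1/1365; sum: t=0:+1/14515200 = 1/14515200; 3j²(6 1 7; 4 1 -5) = Δ·Π!·Σ² = 22/455  (sign +1)
I_A²/I_B² = (12/455)/(22/455) = 6/11

6/11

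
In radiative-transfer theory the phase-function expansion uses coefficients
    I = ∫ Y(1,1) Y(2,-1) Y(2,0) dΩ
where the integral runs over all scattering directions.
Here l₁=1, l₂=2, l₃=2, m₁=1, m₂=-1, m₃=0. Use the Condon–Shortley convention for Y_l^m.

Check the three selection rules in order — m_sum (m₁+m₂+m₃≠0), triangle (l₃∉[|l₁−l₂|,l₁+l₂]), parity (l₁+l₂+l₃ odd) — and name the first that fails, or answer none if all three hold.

Σmᵢ = 0  ✓
l₃∈[|l₁−l₂|,l₁+l₂]=[1,3], have l₃=2  ✓
Σlᵢ = 5 ⇒ odd  ✗

parity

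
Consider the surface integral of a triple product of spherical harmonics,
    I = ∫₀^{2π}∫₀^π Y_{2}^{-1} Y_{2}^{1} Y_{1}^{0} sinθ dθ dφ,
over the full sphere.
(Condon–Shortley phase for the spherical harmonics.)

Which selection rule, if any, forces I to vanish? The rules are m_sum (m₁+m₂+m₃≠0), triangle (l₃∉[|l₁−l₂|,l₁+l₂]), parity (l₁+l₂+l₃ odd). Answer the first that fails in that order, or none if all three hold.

azimuthal sum: -1 + 1 + 0 = 0  ✓
0 ≤ 1 ≤ 4 (triangle on l)  ✓
L = 2 + 2 + 1 = 5 (odd)  ✗

parity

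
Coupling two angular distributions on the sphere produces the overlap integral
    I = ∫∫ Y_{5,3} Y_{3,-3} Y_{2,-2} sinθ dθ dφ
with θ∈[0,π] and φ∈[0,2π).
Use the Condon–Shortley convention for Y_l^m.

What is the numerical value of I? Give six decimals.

0.000000

Σmᵢ = -2 ≠ 0, so the φ-integral vanishes; I = 0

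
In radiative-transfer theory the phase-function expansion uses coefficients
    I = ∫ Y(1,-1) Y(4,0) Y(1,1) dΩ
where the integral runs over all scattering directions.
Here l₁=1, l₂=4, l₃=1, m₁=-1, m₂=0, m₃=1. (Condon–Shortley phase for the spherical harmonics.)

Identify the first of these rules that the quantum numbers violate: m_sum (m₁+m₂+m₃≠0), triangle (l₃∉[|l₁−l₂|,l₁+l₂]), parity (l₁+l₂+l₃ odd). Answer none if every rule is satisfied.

Σmᵢ = 0  ✓
l₃∈[|l₁−l₂|,l₁+l₂]=[3,5], have l₃=1  ✗
Σlᵢ = 6 ⇒ even

triangle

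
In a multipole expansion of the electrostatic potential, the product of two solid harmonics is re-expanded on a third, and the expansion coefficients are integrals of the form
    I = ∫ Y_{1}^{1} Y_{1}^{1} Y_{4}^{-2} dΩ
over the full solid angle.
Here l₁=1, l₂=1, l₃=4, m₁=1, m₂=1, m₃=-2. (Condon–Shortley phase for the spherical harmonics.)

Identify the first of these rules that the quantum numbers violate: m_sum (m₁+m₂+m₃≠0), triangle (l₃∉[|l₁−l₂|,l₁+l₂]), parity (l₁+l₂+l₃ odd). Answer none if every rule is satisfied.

m₁+m₂+m₃ = 1 + 1 − 2 = 0  ✓
triangle: |1−1|=0 ≤ l₃=4 ≤ 1+1=2  ✗
parity: l₁+l₂+l₃ = 6 is even

triangle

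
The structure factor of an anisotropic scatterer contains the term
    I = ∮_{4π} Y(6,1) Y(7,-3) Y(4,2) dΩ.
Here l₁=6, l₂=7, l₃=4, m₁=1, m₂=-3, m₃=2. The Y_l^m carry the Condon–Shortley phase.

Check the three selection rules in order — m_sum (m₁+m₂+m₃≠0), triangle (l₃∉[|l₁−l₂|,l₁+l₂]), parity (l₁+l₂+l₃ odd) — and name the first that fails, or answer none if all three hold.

parity

Σmᵢ = 0  ✓
l₃∈[|l₁−l₂|,l₁+l₂]=[1,13], have l₃=4  ✓
Σlᵢ = 17 ⇒ odd  ✗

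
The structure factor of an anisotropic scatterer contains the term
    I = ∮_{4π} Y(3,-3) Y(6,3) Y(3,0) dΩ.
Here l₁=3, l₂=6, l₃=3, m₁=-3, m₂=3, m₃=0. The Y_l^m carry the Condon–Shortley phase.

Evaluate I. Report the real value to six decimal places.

-0.108647

m-sum 0 ✓  L=12 even ✓  3≤3≤9 ✓
Π(2lᵢ+1) = 7×13×7 = 637
triangle coeff Δ(3,6,3) = 1/12012
Σ_t [3,3]: t=3:−1/1296 = -1/1296
(3j)²=100/3003 [(3 6 3; 0 0 0)], sign=+1
Σ_t [6,6]: t=6:+1/25920 = 1/25920
(3j)²=1/143 [(3 6 3; -3 3 0)], sign=-1
⇒ 4πI² = 700/4719
I = (-1)√(700/4719/(4π)) = -0.10864734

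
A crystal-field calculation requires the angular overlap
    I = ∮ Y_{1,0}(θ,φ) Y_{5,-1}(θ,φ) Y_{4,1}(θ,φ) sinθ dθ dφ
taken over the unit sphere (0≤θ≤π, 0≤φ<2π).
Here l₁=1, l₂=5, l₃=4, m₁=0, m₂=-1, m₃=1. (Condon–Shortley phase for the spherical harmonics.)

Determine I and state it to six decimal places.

m-sum 0 ✓  L=10 even ✓  4≤4≤6 ✓
Π(2lᵢ+1) = 3×11×9 = 297
triangle coeff Δ(1,5,4) = 1/495
Σ_t [1,1]: t=1:−1/576 = -1/576
(3j)²=5/99 [(1 5 4; 0 0 0)], sign=-1
Σ_t [1,1]: t=1:−1/720 = -1/720
(3j)²=8/165 [(1 5 4; 0 -1 1)], sign=+1
⇒ 4πI² = 8/11
I = (-1)√(8/11/(4π)) = -0.24057125

-0.240571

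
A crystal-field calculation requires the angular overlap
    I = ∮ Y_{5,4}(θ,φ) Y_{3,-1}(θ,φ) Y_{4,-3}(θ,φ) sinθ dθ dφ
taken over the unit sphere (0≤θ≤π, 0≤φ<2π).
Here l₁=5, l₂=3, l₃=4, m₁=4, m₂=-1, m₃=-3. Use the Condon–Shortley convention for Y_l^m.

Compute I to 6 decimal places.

Rules hold: Σm=0, L=12 even, 2≤4≤8.
N = 11·7·9 = 693
Δ = 4!·6!·2!/13! = 1/180180
Racah Σ t=1..3: t=1:−1/576 t=2:+1/144 t=3:−1/576 = 1/288
⇒ 3j(5 3 4; 0 0 0)² = 20/1001, sgn +1
Racah Σ t=0..1: t=0:+1/5760 t=1:−1/4320 = -1/17280
⇒ 3j(5 3 4; 4 -1 -3)² = 7/4290, sgn +1
4πI² = N·(3j₀)²·(3jₘ)² = 42/1859
I = +1·√(0.0225928/4π) = 0.04240138

0.042401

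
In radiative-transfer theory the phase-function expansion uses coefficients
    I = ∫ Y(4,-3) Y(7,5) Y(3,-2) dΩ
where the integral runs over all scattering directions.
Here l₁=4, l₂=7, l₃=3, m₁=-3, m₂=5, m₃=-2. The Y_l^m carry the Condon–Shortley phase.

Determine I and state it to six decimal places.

Checks pass: Σm=0; 14 even; l₃=3∈[3,11].
(2·4+1)(2·7+1)(2·3+1) = 945
Δ: 8! 0! 6! / 15! → 1/45045
sum: t=4:+1/20736 = 1/20736
3j²(4 7 3; 0 0 0) = Δ·Π!·Σ² = 35/1287  (sign -1)
sum: t=7:−1/604800 = -1/604800
3j²(4 7 3; -3 5 -2) = Δ·Π!·Σ² = 16/455  (sign +1)
combine: 4πI² = 945·35/1287·16/455 = 1680/1859
take √, sign -1: I = -0.26816989

-0.268170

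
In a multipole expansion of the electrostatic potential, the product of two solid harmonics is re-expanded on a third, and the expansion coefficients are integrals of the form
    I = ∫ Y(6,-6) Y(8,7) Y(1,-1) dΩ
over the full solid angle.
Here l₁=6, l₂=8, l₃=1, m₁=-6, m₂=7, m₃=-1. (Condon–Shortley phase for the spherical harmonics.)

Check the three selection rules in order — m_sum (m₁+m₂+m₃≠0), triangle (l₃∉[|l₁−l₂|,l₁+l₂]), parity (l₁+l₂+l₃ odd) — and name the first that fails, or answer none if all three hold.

m₁+m₂+m₃ = -6 + 7 − 1 = 0  ✓
triangle: |6−8|=2 ≤ l₃=1 ≤ 6+8=14  ✗
parity: l₁+l₂+l₃ = 15 is odd

triangle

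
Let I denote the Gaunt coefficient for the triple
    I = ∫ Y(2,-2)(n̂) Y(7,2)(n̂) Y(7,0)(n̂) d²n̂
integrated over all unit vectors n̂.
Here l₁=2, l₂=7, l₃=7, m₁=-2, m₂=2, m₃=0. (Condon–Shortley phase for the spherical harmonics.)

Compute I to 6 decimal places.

Checks pass: Σm=0; 16 even; l₃=7∈[5,9].
(2·2+1)(2·7+1)(2·7+1) = 1125
Δ: 2! 2! 12! / 17! → 1/185640
sum: t=0:+1/2419200 t=1:−1/518400 t=2:+1/2419200 = -1/907200
3j²(2 7 7; 0 0 0) = Δ·Π!·Σ² = 56/3315  (sign +1)
sum: t=2:+1/2419200 = 1/2419200
3j²(2 7 7; -2 2 0) = Δ·Π!·Σ² = 27/1105  (sign -1)
combine: 4πI² = 1125·56/3315·27/1105 = 22680/48841
take √, sign -1: I = -0.19223140

-0.192231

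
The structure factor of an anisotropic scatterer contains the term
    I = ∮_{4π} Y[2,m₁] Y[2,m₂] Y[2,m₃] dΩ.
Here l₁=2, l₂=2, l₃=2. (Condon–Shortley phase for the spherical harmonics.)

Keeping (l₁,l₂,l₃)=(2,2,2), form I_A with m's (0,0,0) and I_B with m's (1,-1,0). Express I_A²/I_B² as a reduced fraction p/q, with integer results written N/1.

4/1

Same 2,2,2: normalisation and zero-m 3j drop out of the ratio.
A: Δ: 2! 2! 2! / 7! → 1/630; sum: t=0:+1/8 t=1:−1/1 t=2:+1/8 = -3/4; 3j²(2 2 2; 0 0 0) = Δ·Π!·Σ² = 2/35  (sign -1)
B: Δ: 2! 2! 2! / 7! → 1/630; sum: t=0:+1/2 t=1:−1/4 = 1/4; 3j²(2 2 2; 1 -1 0) = Δ·Π!·Σ² = 1/70  (sign +1)
I_A²/I_B² = (2/35)/(1/70) = 4/1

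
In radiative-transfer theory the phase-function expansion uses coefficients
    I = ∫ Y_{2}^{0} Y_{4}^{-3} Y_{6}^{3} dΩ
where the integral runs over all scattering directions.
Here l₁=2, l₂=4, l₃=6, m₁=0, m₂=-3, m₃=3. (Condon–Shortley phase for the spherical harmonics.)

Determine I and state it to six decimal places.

Rules hold: Σm=0, L=12 even, 2≤6≤6.
N = 5·9·13 = 585
Δ = 0!·4!·8!/13! = 1/6435
Racah Σ t=0..0: t=0:+1/2304 = 1/2304
⇒ 3j(2 4 6; 0 0 0)² = 5/143, sgn +1
Racah Σ t=0..0: t=0:+1/20160 = 1/20160
⇒ 3j(2 4 6; 0 -3 3)² = 12/715, sgn -1
4πI² = N·(3j₀)²·(3jₘ)² = 540/1573
I = -1·√(0.343293/4π) = -0.16528277

-0.165283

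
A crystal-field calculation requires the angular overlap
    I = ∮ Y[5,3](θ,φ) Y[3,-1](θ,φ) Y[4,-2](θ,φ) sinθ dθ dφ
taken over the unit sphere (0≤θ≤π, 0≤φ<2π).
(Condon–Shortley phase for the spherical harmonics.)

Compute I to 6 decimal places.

m-sum 0 ✓  L=12 even ✓  2≤4≤8 ✓
Π(2lᵢ+1) = 11×7×9 = 693
triangle coeff Δ(5,3,4) = 1/180180
Σ_t [1,3]: t=1:−1/576 t=2:+1/144 t=3:−1/576 = 1/288
(3j)²=20/1001 [(5 3 4; 0 0 0)], sign=+1
Σ_t [0,2]: t=0:+1/2304 t=1:−1/720 t=2:+1/5760 = -1/1280
(3j)²=27/1430 [(5 3 4; 3 -1 -2)], sign=-1
⇒ 4πI² = 486/1859
I = (-1)√(486/1859/(4π)) = -0.14423595

-0.144236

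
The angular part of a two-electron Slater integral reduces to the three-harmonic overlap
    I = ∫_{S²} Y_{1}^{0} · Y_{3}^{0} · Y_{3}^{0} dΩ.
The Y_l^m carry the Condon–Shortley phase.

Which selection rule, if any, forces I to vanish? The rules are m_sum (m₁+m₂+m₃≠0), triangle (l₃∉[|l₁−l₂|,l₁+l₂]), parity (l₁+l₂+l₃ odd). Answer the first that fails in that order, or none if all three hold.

m₁+m₂+m₃ = 0 + 0 + 0 = 0  ✓
triangle: |1−3|=2 ≤ l₃=3 ≤ 1+3=4  ✓
parity: l₁+l₂+l₃ = 7 is odd  ✗

parity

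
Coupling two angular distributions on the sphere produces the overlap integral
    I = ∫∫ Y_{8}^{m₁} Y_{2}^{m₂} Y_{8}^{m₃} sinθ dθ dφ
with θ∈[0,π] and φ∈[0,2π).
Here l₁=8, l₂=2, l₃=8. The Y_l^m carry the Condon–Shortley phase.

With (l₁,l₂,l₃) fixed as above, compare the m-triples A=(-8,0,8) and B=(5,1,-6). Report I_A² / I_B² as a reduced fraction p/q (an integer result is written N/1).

1600/847

Same 8,2,8: normalisation and zero-m 3j drop out of the ratio.
A: Δ: 2! 14! 2! / 19! → 1/348840; sum: t=2:+1/348713164800 = 1/348713164800; 3j²(8 2 8; -8 0 8) = Δ·Π!·Σ² = 40/969  (sign +1)
B: Δ: 2! 14! 2! / 19! → 1/348840; sum: t=1:−1/1916006400 t=2:+1/12454041600 = -1/2264371200; 3j²(8 2 8; 5 1 -6) = Δ·Π!·Σ² = 847/38760  (sign -1)
I_A²/I_B² = (40/969)/(847/38760) = 1600/847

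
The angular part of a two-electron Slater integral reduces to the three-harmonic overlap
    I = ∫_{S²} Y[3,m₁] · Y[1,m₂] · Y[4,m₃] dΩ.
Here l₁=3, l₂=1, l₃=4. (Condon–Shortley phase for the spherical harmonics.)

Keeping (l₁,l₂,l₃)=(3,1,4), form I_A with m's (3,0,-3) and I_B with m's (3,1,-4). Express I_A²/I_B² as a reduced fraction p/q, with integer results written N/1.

Shared (l₁,l₂,l₃)=(3,1,4): N and (l;000)² cancel in I_A²/I_B².
A: Δ = 0!·6!·2!/9! = 1/252; Racah Σ t=0..0: t=0:+1/720 = 1/720; ⇒ 3j(3 1 4; 3 0 -3)² = 1/36, sgn -1
B: Δ = 0!·6!·2!/9! = 1/252; Racah Σ t=0..0: t=0:+1/1440 = 1/1440; ⇒ 3j(3 1 4; 3 1 -4)² = 1/9, sgn +1
I_A²/I_B² = (1/36)/(1/9) = 1/4

1/4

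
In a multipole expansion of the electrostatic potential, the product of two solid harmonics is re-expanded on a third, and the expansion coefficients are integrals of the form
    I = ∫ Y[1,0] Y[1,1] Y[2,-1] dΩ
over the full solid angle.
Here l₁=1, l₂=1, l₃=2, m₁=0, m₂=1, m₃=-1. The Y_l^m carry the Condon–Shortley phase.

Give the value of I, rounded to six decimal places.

-0.218510

m-sum 0 ✓  L=4 even ✓  0≤2≤2 ✓
Π(2lᵢ+1) = 3×3×5 = 45
triangle coeff Δ(1,1,2) = 1/30
Σ_t [0,0]: t=0:+1/1 = 1/1
(3j)²=2/15 [(1 1 2; 0 0 0)], sign=+1
Σ_t [0,0]: t=0:+1/2 = 1/2
(3j)²=1/10 [(1 1 2; 0 1 -1)], sign=-1
⇒ 4πI² = 3/5
I = (-1)√(3/5/(4π)) = -0.21850969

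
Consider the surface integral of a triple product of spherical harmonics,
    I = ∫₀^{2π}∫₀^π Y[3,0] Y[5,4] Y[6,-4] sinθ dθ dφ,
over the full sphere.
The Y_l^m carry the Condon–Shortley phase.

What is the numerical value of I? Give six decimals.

Checks pass: Σm=0; 14 even; l₃=6∈[2,8].
(2·3+1)(2·5+1)(2·6+1) = 1001
Δ: 2! 4! 8! / 15! → 1/675675
sum: t=0:+1/8640 t=1:−1/2304 t=2:+1/8640 = -7/34560
3j²(3 5 6; 0 0 0) = Δ·Π!·Σ² = 7/429  (sign -1)
sum: t=1:−1/161280 t=2:+1/60480 = 1/96768
3j²(3 5 6; 0 4 -4) = Δ·Π!·Σ² = 15/1001  (sign +1)
combine: 4πI² = 1001·7/429·15/1001 = 35/143
take √, sign -1: I = -0.13956004

-0.139560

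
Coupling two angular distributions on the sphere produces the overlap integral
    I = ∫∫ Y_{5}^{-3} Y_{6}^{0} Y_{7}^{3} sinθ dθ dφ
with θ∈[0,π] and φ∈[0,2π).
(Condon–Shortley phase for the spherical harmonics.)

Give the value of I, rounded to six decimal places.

Rules hold: Σm=0, L=18 even, 1≤7≤11.
N = 11·13·15 = 2145
Δ = 4!·6!·8!/19! = 1/174594420
Racah Σ t=0..4: t=0:+1/4147200 t=1:−1/207360 t=2:+1/82944 t=3:−1/207360 t=4:+1/4147200 = 1/345600
⇒ 3j(5 6 7; 0 0 0)² = 420/46189, sgn -1
Racah Σ t=2..4: t=2:+1/1658880 t=3:−1/518400 t=4:+1/1658880 = -1/1382400
⇒ 3j(5 6 7; -3 0 3)² = 504/46189, sgn -1
4πI² = N·(3j₀)²·(3jₘ)² = 3175200/14919047
I = +1·√(0.212829/4π) = 0.13013978

0.130140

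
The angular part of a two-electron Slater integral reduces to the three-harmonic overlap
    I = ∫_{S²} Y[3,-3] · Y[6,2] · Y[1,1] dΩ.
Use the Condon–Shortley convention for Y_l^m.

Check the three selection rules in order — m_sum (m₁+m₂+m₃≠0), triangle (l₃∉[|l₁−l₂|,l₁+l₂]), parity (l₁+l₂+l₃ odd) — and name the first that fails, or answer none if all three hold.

triangle

Σmᵢ = 0  ✓
l₃∈[|l₁−l₂|,l₁+l₂]=[3,9], have l₃=1  ✗
Σlᵢ = 10 ⇒ even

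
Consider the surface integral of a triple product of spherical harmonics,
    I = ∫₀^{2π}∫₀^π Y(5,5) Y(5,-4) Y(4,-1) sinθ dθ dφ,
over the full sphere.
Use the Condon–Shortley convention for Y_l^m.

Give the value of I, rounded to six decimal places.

0.184127

m-sum 0 ✓  L=14 even ✓  0≤4≤10 ✓
Π(2lᵢ+1) = 11×11×9 = 1089
triangle coeff Δ(5,5,4) = 1/3153150
Σ_t [1,5]: t=1:−1/69120 t=2:+1/1728 t=3:−1/576 t=4:+1/1728 t=5:−1/69120 = -7/11520
(3j)²=2/143 [(5 5 4; 0 0 0)], sign=-1
Σ_t [0,0]: t=0:+1/103680 = 1/103680
(3j)²=4/143 [(5 5 4; 5 -4 -1)], sign=-1
⇒ 4πI² = 72/169
I = (+1)√(72/169/(4π)) = 0.18412721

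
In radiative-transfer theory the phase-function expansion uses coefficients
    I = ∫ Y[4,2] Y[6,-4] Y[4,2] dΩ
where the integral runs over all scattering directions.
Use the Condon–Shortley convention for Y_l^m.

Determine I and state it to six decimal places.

0.159678

Rules hold: Σm=0, L=14 even, 2≤4≤10.
N = 9·13·9 = 1053
Δ = 6!·2!·6!/15! = 1/1261260
Racah Σ t=2..4: t=2:+1/4608 t=3:−1/1296 t=4:+1/4608 = -7/20736
⇒ 3j(4 6 4; 0 0 0)² = 20/1287, sgn -1
Racah Σ t=0..2: t=0:+1/69120 t=1:−1/14400 t=2:+1/69120 = -7/172800
⇒ 3j(4 6 4; 2 -4 2)² = 14/715, sgn -1
4πI² = N·(3j₀)²·(3jₘ)² = 504/1573
I = +1·√(0.320407/4π) = 0.15967833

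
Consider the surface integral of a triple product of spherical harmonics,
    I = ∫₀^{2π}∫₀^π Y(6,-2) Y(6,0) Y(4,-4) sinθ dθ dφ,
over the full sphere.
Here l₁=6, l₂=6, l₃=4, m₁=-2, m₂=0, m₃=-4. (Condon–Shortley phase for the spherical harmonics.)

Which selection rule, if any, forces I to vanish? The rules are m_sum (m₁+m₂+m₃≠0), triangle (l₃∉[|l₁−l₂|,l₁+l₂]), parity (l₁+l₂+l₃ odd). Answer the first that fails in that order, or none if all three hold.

m₁+m₂+m₃ = -2 + 0 − 4 = -6  ✗
triangle: |6−6|=0 ≤ l₃=4 ≤ 6+6=12
parity: l₁+l₂+l₃ = 16 is even

m_sum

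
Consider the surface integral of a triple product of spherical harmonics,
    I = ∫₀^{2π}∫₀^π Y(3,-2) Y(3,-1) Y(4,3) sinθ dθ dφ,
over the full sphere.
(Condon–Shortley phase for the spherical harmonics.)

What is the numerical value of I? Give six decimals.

Checks pass: Σm=0; 10 even; l₃=4∈[0,6].
(2·3+1)(2·3+1)(2·4+1) = 441
Δ: 2! 4! 4! / 11! → 1/34650
sum: t=0:+1/72 t=1:−1/16 t=2:+1/72 = -5/144
3j²(3 3 4; 0 0 0) = Δ·Π!·Σ² = 2/77  (sign -1)
sum: t=1:−1/144 t=2:+1/288 = -1/288
3j²(3 3 4; -2 -1 3) = Δ·Π!·Σ² = 1/99  (sign +1)
combine: 4πI² = 441·2/77·1/99 = 14/121
take √, sign -1: I = -0.09595473

-0.095955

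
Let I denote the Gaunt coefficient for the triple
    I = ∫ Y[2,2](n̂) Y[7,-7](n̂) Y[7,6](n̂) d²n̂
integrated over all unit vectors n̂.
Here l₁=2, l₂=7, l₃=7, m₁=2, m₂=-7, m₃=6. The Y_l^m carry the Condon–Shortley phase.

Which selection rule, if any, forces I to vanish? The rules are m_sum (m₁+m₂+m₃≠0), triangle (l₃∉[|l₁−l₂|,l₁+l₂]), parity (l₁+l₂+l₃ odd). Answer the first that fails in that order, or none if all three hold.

m_sum

m₁+m₂+m₃ = 2 − 7 + 6 = 1  ✗
triangle: |2−7|=5 ≤ l₃=7 ≤ 2+7=9
parity: l₁+l₂+l₃ = 16 is even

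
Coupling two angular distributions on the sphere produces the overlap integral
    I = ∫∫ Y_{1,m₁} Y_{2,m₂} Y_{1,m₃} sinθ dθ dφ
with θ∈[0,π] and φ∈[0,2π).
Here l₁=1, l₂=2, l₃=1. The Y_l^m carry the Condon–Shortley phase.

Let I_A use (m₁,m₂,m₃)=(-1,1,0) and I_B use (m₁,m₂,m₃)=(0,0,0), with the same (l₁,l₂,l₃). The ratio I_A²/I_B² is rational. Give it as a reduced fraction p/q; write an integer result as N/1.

3/4

Same 1,2,1: normalisation and zero-m 3j drop out of the ratio.
A: Δ: 2! 0! 2! / 5! → 1/30; sum: t=2:+1/2 = 1/2; 3j²(1 2 1; -1 1 0) = Δ·Π!·Σ² = 1/10  (sign -1)
B: Δ: 2! 0! 2! / 5! → 1/30; sum: t=1:−1/1 = -1/1; 3j²(1 2 1; 0 0 0) = Δ·Π!·Σ² = 2/15  (sign +1)
I_A²/I_B² = (1/10)/(2/15) = 3/4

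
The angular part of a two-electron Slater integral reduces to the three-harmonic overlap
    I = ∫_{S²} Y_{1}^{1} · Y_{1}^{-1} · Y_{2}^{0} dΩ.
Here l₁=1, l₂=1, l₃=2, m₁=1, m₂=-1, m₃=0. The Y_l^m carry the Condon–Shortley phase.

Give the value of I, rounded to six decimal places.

0.126157

m-sum 0 ✓  L=4 even ✓  0≤2≤2 ✓
Π(2lᵢ+1) = 3×3×5 = 45
triangle coeff Δ(1,1,2) = 1/30
Σ_t [0,0]: t=0:+1/1 = 1/1
(3j)²=2/15 [(1 1 2; 0 0 0)], sign=+1
Σ_t [0,0]: t=0:+1/4 = 1/4
(3j)²=1/30 [(1 1 2; 1 -1 0)], sign=+1
⇒ 4πI² = 1/5
I = (+1)√(1/5/(4π)) = 0.12615663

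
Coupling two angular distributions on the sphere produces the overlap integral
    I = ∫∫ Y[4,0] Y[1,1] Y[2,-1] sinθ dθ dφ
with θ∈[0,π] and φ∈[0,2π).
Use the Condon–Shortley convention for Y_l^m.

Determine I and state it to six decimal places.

0.000000

l₃=2 ∉ [3,5] — triangle fails ⇒ I = 0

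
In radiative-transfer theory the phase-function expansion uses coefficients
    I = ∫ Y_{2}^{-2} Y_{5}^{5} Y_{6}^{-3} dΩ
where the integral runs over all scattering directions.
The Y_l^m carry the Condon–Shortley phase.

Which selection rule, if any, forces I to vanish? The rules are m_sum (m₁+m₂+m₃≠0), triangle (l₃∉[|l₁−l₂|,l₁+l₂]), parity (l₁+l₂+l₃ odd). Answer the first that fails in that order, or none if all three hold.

m₁+m₂+m₃ = -2 + 5 − 3 = 0  ✓
triangle: |2−5|=3 ≤ l₃=6 ≤ 2+5=7  ✓
parity: l₁+l₂+l₃ = 13 is odd  ✗

parity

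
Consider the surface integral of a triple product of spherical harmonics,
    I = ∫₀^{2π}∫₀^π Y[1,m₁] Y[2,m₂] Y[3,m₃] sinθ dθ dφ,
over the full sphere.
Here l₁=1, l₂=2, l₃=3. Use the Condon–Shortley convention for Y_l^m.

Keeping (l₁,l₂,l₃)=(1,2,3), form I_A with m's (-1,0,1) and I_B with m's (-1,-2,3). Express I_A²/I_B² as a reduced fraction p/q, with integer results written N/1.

Shared (l₁,l₂,l₃)=(1,2,3): N and (l;000)² cancel in I_A²/I_B².
A: Δ = 0!·2!·4!/7! = 1/105; Racah Σ t=0..0: t=0:+1/8 = 1/8; ⇒ 3j(1 2 3; -1 0 1)² = 2/35, sgn +1
B: Δ = 0!·2!·4!/7! = 1/105; Racah Σ t=0..0: t=0:+1/48 = 1/48; ⇒ 3j(1 2 3; -1 -2 3)² = 1/7, sgn +1
I_A²/I_B² = (2/35)/(1/7) = 2/5

2/5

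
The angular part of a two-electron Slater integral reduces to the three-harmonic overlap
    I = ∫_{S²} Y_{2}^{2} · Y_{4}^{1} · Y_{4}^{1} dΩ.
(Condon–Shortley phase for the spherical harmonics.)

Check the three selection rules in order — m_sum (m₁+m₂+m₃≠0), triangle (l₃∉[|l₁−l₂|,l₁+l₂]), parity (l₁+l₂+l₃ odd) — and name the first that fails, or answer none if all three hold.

Σmᵢ = 4  ✗
l₃∈[|l₁−l₂|,l₁+l₂]=[2,6], have l₃=4
Σlᵢ = 10 ⇒ even

m_sum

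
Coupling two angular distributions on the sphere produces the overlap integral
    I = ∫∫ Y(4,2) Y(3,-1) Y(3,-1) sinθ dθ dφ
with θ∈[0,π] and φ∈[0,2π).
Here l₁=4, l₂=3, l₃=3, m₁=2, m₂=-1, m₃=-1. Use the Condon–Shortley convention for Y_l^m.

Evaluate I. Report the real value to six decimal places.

Checks pass: Σm=0; 10 even; l₃=3∈[1,7].
(2·4+1)(2·3+1)(2·3+1) = 441
Δ: 4! 4! 2! / 11! → 1/34650
sum: t=1:−1/72 t=2:+1/16 t=3:−1/72 = 5/144
3j²(4 3 3; 0 0 0) = Δ·Π!·Σ² = 2/77  (sign -1)
sum: t=0:+1/192 t=1:−1/36 t=2:+1/192 = -5/288
3j²(4 3 3; 2 -1 -1) = Δ·Π!·Σ² = 20/693  (sign -1)
combine: 4πI² = 441·2/77·20/693 = 40/121
take √, sign +1: I = 0.16219310

0.162193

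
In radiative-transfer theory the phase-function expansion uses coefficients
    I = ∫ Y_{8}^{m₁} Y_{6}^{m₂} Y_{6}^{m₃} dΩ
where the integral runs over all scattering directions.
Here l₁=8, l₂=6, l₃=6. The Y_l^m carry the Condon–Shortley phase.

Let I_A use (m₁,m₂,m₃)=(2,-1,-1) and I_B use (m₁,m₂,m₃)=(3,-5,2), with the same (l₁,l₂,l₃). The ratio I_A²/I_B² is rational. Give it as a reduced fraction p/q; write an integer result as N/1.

l's match ⇒ only the (l;m) 3-j factors differ between A and B.
A: triangle coeff Δ(8,6,6) = 1/1309458150; Σ_t [1,5]: t=1:−1/87091200 t=2:+1/4976640 t=3:−1/2073600 t=4:+1/4976640 t=5:−1/87091200 = -1/9676800; (3j)²=360/46189 [(8 6 6; 2 -1 -1)], sign=+1
B: triangle coeff Δ(8,6,6) = 1/1309458150; Σ_t [0,1]: t=0:+1/174182400 t=1:−1/69672960 = -1/116121600; (3j)²=44/4199 [(8 6 6; 3 -5 2)], sign=-1
I_A²/I_B² = (360/46189)/(44/4199) = 90/121

90/121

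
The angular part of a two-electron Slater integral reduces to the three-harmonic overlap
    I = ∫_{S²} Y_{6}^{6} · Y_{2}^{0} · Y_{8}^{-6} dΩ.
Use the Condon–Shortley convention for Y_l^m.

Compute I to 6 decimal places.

Checks pass: Σm=0; 16 even; l₃=8∈[4,8].
(2·6+1)(2·2+1)(2·8+1) = 1105
Δ: 0! 12! 4! / 17! → 1/30940
sum: t=0:+1/2073600 = 1/2073600
3j²(6 2 8; 0 0 0) = Δ·Π!·Σ² = 28/1105  (sign +1)
sum: t=0:+1/1916006400 = 1/1916006400
3j²(6 2 8; 6 0 -6) = Δ·Π!·Σ² = 1/340  (sign +1)
combine: 4πI² = 1105·28/1105·1/340 = 7/85
take √, sign +1: I = 0.08095331

0.080953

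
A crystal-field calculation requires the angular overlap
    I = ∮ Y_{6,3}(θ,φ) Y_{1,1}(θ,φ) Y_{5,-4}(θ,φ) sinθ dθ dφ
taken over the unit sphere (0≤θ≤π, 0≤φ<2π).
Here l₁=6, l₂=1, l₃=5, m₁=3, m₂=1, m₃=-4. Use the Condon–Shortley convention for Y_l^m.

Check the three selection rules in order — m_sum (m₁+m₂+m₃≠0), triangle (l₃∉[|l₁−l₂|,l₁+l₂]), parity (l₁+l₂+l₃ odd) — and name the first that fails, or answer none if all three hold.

azimuthal sum: 3 + 1 − 4 = 0  ✓
5 ≤ 5 ≤ 7 (triangle on l)  ✓
L = 6 + 1 + 5 = 12 (even)  ✓

none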